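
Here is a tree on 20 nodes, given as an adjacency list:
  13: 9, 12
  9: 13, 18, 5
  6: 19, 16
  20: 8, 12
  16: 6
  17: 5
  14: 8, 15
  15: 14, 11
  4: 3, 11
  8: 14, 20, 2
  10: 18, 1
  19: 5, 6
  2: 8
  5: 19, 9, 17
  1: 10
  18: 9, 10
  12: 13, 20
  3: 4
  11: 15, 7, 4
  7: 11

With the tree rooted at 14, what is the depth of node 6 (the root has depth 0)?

8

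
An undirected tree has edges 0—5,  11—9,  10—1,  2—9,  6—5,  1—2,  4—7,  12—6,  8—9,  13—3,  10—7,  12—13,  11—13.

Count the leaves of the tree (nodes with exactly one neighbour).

Exactly 4 nodes have a single neighbour: 0, 3, 4, 8.

4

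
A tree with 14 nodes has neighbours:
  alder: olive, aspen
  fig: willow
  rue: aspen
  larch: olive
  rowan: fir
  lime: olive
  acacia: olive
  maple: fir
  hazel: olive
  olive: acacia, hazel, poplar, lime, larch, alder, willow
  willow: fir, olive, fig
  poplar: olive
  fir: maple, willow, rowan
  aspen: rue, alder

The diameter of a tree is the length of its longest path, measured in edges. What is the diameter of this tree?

A longest path is rowan – fir – willow – olive – alder – aspen – rue, with 6 edges.

6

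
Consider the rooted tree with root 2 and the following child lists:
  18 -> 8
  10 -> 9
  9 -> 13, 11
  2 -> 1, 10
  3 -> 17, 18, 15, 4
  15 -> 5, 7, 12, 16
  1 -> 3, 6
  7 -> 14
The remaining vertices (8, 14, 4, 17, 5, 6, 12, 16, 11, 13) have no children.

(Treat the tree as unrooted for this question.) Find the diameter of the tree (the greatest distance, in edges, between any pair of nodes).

8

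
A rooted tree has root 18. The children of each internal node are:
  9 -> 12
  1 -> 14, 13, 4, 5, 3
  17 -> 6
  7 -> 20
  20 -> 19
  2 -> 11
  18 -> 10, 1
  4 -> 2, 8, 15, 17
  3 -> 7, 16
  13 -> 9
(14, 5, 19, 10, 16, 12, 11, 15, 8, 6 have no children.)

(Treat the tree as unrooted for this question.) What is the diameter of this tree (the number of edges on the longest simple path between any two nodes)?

7

A longest path is 11–2–4–1–3–7–20–19, with 7 edges.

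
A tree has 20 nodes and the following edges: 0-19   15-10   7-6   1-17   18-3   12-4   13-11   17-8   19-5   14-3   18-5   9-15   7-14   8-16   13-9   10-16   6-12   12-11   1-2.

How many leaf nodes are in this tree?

Exactly 3 nodes have a single neighbour: 0, 2, 4.

3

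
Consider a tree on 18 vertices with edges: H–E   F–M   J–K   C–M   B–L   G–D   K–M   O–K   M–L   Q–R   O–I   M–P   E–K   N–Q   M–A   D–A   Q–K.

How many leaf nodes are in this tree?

10

The leaves are B, C, F, G, H, I, J, N, P, R.
That is 10 leaves.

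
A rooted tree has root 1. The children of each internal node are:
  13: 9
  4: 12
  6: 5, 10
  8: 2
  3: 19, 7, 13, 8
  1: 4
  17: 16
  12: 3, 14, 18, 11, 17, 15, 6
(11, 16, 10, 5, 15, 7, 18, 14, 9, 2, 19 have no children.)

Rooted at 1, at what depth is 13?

Path from 1 to 13: 1 – 4 – 12 – 3 – 13, which has 4 edges.

4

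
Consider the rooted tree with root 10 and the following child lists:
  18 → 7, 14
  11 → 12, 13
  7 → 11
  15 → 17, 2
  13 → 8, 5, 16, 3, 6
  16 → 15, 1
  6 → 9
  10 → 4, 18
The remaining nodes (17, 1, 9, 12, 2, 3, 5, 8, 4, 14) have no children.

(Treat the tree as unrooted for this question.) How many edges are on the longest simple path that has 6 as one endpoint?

6

Distances from 6 peak at 6, attained at 4.
6 – 13 – 11 – 7 – 18 – 10 – 4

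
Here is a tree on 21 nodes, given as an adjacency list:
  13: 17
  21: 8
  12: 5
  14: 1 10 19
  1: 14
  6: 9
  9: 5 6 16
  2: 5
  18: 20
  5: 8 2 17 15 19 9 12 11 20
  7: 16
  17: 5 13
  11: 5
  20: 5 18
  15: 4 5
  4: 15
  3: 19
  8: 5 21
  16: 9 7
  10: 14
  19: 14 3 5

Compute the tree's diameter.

6

BFS from 7 reaches 10 last, at distance 6; BFS from 10 confirms no node is farther.
Path: 7 - 16 - 9 - 5 - 19 - 14 - 10.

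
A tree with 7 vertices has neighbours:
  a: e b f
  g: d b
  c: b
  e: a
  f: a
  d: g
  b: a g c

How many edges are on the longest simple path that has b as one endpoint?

2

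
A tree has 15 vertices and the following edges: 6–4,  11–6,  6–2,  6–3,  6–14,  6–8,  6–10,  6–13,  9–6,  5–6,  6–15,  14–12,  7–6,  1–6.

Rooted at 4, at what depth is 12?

3

Path from 4 to 12: 4–6–14–12, which has 3 edges.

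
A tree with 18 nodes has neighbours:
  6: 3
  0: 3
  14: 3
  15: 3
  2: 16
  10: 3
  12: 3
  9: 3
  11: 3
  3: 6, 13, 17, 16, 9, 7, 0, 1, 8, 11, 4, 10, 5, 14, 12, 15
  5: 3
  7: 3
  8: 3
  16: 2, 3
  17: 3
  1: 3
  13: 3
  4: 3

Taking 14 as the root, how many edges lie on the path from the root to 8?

2

14 → 3 → 8 — 2 edges.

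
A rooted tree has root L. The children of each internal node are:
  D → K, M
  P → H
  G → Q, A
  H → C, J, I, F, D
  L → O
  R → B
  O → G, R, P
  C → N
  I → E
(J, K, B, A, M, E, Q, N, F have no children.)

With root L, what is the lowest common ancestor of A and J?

O

Path A→root: A G O L; path J→root: J H P O L.
First common node: O.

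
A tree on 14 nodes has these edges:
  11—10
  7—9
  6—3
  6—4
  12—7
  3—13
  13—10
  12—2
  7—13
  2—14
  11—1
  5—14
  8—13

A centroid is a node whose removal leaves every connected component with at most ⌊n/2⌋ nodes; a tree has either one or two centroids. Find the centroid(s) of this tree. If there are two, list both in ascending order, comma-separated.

13

Delete 13: the remaining components have sizes 6, 3, 3, 1. Max 6 ≤ 7, so 13 is a centroid.
No neighbour of 13 does as well, so 13 is the unique centroid.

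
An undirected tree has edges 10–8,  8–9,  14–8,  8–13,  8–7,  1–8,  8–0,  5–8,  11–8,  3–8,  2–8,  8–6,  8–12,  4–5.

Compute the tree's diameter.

Starting from 4, a farthest node is 7 at distance 3.
One longest path: 4 – 5 – 8 – 7.
So the diameter is 3.

3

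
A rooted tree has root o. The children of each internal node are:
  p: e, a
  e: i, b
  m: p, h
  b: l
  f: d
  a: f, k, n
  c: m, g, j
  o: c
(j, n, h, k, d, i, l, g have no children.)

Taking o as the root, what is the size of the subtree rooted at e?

4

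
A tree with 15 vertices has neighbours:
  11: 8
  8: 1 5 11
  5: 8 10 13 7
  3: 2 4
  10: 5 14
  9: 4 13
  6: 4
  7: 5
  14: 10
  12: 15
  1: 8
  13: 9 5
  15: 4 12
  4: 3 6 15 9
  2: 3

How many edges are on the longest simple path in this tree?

7

Starting from 11, a farthest node is 2 at distance 7.
One longest path: 11 – 8 – 5 – 13 – 9 – 4 – 3 – 2.
So the diameter is 7.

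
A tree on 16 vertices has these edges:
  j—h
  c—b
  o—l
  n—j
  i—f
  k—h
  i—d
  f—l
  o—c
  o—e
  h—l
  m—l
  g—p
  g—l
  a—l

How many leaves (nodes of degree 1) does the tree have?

The leaves are a, b, d, e, k, m, n, p.
That is 8 leaves.

8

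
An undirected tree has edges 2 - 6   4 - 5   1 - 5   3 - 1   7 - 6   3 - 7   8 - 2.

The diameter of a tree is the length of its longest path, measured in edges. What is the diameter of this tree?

Starting from 8, a farthest node is 4 at distance 7.
One longest path: 8–2–6–7–3–1–5–4.
So the diameter is 7.

7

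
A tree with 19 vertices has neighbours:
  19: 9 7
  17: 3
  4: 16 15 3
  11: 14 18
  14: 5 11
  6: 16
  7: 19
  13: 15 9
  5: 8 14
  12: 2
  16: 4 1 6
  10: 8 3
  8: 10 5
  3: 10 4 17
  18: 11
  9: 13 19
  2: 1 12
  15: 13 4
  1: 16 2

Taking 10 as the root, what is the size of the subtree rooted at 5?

4

Descendants of 5 (including itself): 5, 14, 11, 18. That's 4.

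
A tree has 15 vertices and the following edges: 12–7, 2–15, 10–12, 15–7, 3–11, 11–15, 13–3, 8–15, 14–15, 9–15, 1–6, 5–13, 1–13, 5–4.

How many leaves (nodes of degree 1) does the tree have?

7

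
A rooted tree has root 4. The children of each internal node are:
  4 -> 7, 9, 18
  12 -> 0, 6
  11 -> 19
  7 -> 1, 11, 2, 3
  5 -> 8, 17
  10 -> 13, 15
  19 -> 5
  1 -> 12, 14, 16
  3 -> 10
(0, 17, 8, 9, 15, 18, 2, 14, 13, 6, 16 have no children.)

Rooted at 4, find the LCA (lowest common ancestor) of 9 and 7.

4

Path 9→root: 9 4; path 7→root: 7 4.
First common node: 4.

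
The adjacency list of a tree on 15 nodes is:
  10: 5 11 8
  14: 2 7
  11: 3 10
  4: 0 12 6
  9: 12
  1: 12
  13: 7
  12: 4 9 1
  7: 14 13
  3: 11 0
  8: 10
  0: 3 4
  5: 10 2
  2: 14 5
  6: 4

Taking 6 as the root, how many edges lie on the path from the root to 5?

Path from 6 to 5: 6–4–0–3–11–10–5, which has 6 edges.

6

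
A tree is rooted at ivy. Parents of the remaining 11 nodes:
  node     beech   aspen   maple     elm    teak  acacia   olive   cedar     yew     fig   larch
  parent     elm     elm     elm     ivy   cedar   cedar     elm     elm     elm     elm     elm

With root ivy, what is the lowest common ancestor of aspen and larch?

aspen's ancestor chain is aspen, elm, ivy and larch's is larch, elm, ivy; they first meet at elm.

elm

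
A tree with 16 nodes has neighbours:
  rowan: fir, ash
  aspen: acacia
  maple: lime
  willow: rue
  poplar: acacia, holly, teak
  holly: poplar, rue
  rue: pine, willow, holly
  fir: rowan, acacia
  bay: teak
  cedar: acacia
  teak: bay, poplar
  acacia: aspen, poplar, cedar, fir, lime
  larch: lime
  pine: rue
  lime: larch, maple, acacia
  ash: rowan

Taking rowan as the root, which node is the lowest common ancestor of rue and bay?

Path rue→root: rue holly poplar acacia fir rowan; path bay→root: bay teak poplar acacia fir rowan.
First common node: poplar.

poplar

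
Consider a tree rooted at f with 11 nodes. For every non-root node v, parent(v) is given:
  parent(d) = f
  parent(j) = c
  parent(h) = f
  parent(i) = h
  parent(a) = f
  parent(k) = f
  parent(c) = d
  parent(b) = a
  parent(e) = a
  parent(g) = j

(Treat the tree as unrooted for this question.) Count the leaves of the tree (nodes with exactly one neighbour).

The leaves are b, e, g, i, k.
That is 5 leaves.

5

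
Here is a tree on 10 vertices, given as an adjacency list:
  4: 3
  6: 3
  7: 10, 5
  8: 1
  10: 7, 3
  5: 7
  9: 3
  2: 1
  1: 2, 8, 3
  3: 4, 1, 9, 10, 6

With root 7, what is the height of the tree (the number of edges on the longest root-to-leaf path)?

2 sits deepest: 7 → 10 → 3 → 1 → 2 — 4 edges from the root.

4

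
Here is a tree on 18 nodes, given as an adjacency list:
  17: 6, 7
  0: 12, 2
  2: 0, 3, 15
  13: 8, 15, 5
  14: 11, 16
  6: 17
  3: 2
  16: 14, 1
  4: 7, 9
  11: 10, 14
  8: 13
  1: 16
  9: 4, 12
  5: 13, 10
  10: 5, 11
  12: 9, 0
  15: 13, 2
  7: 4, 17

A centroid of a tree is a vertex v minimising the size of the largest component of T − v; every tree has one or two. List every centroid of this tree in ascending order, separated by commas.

2, 15

Delete 2: the remaining components have sizes 9, 7, 1. Max 9 ≤ 9, so 2 is a centroid.
Its neighbour 15 also leaves a largest component of size 9, so both are centroids.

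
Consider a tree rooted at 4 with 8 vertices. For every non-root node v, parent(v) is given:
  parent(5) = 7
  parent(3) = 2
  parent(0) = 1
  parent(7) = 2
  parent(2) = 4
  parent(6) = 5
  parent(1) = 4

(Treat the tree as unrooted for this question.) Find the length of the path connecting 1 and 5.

1 – 4 – 2 – 7 – 5: 4 edges.

4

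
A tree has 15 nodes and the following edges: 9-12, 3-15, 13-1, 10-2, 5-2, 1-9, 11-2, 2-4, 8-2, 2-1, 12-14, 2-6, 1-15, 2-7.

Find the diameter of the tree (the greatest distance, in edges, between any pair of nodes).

Starting from 3, a farthest node is 14 at distance 5.
One longest path: 3-15-1-9-12-14.
So the diameter is 5.

5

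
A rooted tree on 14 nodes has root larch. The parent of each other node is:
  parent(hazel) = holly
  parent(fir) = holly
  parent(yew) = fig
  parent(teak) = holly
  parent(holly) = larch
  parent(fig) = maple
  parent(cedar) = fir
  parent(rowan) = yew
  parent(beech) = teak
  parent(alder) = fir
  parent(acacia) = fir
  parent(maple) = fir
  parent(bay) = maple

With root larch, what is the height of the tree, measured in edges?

rowan sits deepest: larch–holly–fir–maple–fig–yew–rowan — 6 edges from the root.

6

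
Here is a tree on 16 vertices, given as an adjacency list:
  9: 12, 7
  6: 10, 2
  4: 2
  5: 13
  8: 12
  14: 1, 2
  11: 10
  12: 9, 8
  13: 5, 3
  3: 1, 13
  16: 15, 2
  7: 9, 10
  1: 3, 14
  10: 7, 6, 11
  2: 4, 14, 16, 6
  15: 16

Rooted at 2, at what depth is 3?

3

Path from 2 to 3: 2–14–1–3, which has 3 edges.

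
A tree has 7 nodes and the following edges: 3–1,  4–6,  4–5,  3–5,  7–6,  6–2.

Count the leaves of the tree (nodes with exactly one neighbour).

3

The leaves are 1, 2, 7.
That is 3 leaves.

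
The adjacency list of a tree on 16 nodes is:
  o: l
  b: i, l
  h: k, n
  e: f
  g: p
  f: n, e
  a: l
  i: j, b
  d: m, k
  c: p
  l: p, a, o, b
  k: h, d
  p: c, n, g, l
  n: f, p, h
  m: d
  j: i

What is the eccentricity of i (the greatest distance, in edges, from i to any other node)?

8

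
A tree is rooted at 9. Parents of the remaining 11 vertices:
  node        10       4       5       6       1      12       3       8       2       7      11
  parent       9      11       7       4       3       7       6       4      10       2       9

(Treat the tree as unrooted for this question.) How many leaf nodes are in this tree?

Degree-1 nodes: 1, 5, 8, 12 — 4 of them.

4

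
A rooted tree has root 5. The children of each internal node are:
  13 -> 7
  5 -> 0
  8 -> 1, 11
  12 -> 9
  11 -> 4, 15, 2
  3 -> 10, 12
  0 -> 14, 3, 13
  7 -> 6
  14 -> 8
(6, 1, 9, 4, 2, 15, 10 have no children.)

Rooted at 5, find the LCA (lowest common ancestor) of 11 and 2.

Ancestors of 11 (toward the root): 11, 8, 14, 0, 5.
Ancestors of 2: 2, 11, 8, 14, 0, 5.
The deepest node appearing in both lists is 11.

11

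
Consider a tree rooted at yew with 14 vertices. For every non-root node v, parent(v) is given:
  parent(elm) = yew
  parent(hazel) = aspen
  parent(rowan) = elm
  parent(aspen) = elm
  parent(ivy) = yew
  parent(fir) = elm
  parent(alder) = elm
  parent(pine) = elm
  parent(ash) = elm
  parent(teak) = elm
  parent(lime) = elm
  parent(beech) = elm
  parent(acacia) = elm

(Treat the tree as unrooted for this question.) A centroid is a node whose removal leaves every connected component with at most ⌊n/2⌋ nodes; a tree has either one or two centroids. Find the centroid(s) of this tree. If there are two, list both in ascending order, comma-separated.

elm

Delete elm: the remaining components have sizes 2, 2, 1, 1, 1, 1, 1, 1, 1, 1, 1. Max 2 ≤ 7, so elm is a centroid.
No neighbour of elm does as well, so elm is the unique centroid.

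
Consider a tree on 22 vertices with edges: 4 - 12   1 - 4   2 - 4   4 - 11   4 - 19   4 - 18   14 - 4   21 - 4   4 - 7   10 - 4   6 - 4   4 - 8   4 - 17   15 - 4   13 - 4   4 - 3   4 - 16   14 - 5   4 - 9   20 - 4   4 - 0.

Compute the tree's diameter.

3

BFS from 5 reaches 9 last, at distance 3; BFS from 9 confirms no node is farther.
Path: 5-14-4-9.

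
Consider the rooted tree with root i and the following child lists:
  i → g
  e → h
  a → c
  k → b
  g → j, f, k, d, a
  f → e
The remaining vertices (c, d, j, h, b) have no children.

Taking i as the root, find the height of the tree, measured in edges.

4

The longest root-to-leaf path is i–g–f–e–h (4 edges).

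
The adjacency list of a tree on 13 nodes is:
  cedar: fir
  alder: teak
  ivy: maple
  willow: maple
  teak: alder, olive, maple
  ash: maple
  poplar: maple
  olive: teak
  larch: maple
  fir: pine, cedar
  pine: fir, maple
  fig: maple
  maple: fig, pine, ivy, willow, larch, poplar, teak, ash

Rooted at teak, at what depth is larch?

Path from teak to larch: teak – maple – larch, which has 2 edges.

2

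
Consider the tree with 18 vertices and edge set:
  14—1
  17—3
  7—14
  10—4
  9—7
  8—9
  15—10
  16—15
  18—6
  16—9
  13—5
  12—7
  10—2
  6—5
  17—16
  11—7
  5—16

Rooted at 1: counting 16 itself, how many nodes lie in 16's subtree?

Descendants of 16 (including itself): 16, 15, 5, 17, 10, 6, 13, 3, 4, 2, 18. That's 11.

11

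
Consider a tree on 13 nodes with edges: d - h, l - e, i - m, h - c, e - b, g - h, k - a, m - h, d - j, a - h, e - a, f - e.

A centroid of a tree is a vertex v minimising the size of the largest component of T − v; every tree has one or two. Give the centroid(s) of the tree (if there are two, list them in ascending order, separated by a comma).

h

Removing h splits the tree into components of sizes 6, 2, 2, 1, 1; the largest is 6 ≤ ⌊13/2⌋ = 6.
No neighbour of h does as well, so h is the unique centroid.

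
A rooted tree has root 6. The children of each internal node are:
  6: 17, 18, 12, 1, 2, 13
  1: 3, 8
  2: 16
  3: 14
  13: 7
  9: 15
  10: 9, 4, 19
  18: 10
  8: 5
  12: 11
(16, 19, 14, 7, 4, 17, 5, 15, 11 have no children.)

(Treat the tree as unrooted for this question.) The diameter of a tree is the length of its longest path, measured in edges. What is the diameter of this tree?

7

Starting from 15, a farthest node is 14 at distance 7.
One longest path: 15–9–10–18–6–1–3–14.
So the diameter is 7.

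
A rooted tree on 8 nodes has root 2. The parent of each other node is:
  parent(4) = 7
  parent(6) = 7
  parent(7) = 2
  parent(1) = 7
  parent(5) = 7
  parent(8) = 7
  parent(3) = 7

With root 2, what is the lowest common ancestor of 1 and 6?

7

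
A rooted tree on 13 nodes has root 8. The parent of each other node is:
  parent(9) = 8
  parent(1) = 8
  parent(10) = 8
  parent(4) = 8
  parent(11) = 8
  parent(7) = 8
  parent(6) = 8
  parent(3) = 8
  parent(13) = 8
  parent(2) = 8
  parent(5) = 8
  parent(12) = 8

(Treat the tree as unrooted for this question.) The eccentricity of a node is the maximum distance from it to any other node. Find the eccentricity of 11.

2

The node farthest from 11 is 10 (2, 4, 1, 5, 9, 13, 7, 3, 12, 6 also at distance 2), via 11 – 8 – 10 — 2 edges.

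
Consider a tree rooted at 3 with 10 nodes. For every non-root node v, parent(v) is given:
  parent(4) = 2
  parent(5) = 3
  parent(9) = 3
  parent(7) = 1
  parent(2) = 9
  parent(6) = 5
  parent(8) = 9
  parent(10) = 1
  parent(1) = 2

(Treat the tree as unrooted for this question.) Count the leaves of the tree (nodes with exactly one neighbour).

5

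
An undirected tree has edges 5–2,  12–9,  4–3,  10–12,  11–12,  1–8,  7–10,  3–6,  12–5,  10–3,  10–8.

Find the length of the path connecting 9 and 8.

9 – 12 – 10 – 8: 3 edges.

3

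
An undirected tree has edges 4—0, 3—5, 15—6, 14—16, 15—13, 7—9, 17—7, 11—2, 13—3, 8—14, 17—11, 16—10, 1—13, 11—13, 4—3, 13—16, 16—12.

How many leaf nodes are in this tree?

Degree-1 nodes: 0, 1, 2, 5, 6, 8, 9, 10, 12 — 9 of them.

9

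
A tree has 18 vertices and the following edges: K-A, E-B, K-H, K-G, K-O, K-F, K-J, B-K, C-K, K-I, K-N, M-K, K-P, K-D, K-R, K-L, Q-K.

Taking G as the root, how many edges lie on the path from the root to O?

2

Path from G to O: G → K → O, which has 2 edges.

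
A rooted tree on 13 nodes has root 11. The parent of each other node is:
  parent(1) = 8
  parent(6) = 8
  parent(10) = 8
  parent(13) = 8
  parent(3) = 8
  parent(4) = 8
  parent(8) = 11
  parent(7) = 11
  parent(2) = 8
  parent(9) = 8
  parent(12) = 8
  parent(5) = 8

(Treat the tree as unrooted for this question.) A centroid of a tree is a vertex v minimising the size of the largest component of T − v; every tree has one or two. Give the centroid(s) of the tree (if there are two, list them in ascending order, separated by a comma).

8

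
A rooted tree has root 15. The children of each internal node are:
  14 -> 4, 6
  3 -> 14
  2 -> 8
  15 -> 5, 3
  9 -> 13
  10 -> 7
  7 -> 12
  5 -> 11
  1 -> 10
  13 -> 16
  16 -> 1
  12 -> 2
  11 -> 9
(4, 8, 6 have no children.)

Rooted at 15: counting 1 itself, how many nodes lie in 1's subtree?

6

The subtree rooted at 1 contains: 1, 10, 7, 12, 2, 8 — 6 nodes.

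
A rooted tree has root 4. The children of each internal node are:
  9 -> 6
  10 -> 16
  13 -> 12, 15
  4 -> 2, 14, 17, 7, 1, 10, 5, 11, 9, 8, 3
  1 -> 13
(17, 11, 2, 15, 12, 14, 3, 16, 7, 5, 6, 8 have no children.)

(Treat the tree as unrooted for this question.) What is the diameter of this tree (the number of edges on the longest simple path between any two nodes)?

5

Starting from 12, a farthest node is 6 at distance 5.
One longest path: 12 – 13 – 1 – 4 – 9 – 6.
So the diameter is 5.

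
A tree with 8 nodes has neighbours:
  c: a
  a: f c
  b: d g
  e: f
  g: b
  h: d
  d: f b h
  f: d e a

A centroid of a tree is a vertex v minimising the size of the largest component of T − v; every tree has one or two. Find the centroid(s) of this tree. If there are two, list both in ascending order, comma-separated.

d, f

If f is removed the pieces have sizes 4, 2, 1, all ≤ ⌊8/2⌋ = 4.
d is adjacent to f and is also a centroid (the largest component after removing it is likewise 4).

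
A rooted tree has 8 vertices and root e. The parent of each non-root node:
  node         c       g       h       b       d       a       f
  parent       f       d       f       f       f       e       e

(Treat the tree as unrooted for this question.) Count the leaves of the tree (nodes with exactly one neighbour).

Degree-1 nodes: a, b, c, g, h — 5 of them.

5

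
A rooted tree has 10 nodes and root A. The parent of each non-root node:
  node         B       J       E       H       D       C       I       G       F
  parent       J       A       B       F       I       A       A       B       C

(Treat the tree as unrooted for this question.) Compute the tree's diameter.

6

BFS from G reaches H last, at distance 6; BFS from H confirms no node is farther.
Path: G - B - J - A - C - F - H.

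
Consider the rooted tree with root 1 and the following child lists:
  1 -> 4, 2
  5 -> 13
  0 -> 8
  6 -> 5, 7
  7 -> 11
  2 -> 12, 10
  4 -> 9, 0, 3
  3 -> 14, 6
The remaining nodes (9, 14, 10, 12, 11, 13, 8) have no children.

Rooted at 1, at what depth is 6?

3

Path from 1 to 6: 1 → 4 → 3 → 6, which has 3 edges.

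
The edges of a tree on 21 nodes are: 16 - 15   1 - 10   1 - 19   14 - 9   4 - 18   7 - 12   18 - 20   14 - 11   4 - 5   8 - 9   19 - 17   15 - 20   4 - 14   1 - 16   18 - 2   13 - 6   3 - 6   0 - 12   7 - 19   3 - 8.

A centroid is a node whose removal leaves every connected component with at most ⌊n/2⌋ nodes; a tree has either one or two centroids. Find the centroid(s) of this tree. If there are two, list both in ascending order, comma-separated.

18

Removing 18 splits the tree into components of sizes 10, 9, 1; the largest is 10 ≤ ⌊21/2⌋ = 10.
No neighbour of 18 does as well, so 18 is the unique centroid.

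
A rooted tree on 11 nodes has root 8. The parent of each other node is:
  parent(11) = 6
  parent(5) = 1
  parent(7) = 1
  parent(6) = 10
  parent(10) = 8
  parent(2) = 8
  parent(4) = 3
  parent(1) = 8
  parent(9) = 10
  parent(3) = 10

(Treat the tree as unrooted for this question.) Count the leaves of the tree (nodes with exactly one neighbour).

6

The leaves are 2, 4, 5, 7, 9, 11.
That is 6 leaves.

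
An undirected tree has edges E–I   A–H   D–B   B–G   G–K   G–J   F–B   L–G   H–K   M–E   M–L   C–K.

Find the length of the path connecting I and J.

5

The path is I – E – M – L – G – J, which has 5 edges.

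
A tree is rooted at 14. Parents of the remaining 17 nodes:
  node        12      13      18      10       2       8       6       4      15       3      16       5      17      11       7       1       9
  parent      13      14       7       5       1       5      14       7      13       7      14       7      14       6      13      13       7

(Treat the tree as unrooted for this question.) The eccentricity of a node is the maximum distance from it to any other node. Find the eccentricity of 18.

A farthest node from 18 is 11.
The path 18 – 7 – 13 – 14 – 6 – 11 has 5 edges.

5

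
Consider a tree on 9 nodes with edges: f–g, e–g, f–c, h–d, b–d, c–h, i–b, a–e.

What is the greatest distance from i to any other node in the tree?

8

The node farthest from i is a, via i – b – d – h – c – f – g – e – a — 8 edges.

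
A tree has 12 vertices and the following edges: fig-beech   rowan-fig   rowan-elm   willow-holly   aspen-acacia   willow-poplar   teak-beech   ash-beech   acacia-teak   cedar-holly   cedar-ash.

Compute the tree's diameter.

8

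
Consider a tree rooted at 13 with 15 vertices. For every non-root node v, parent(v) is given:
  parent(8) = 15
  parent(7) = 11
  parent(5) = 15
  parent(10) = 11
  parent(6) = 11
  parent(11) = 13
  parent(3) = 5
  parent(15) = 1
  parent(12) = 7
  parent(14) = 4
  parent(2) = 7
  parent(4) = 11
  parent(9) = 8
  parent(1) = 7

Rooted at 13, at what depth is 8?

Path from 13 to 8: 13 – 11 – 7 – 1 – 15 – 8, which has 5 edges.

5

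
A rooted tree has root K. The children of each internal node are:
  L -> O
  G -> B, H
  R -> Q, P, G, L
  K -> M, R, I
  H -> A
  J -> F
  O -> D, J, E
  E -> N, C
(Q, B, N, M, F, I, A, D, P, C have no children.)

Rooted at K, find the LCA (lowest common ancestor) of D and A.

R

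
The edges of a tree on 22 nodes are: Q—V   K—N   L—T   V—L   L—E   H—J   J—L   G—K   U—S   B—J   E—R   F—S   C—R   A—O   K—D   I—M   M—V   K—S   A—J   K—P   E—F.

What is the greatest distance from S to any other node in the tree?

Distances from S peak at 6, attained at I (O also at distance 6).
S-F-E-L-V-M-I

6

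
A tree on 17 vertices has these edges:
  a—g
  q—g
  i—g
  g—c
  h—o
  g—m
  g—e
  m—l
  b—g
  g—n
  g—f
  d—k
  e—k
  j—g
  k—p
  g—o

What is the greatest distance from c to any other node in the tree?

A farthest node from c is p (d also at distance 4).
The path c–g–e–k–p has 4 edges.

4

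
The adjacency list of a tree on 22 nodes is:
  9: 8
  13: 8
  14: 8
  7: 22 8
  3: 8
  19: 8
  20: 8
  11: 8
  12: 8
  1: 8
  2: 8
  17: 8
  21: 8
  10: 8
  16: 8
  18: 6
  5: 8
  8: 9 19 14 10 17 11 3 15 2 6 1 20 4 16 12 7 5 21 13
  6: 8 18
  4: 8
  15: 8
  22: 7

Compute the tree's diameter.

Starting from 18, a farthest node is 22 at distance 4.
One longest path: 18 - 6 - 8 - 7 - 22.
So the diameter is 4.

4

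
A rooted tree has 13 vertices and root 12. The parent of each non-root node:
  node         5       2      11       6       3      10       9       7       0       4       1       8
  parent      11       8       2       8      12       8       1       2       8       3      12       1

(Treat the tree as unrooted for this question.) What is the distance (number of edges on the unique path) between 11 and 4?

6

11 – 2 – 8 – 1 – 12 – 3 – 4: 6 edges.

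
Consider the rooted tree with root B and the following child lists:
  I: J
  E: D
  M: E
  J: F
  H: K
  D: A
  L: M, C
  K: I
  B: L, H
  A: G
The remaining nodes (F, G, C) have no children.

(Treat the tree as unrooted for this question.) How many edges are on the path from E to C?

3

E – M – L – C: 3 edges.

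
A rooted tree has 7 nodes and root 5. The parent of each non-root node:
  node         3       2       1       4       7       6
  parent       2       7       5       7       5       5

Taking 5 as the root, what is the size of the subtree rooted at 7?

4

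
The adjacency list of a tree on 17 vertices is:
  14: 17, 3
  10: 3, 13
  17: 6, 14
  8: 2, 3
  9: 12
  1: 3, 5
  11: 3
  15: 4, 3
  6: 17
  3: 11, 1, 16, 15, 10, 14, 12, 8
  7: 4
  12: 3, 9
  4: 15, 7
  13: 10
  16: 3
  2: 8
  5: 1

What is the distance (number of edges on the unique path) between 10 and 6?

4

10 - 3 - 14 - 17 - 6: 4 edges.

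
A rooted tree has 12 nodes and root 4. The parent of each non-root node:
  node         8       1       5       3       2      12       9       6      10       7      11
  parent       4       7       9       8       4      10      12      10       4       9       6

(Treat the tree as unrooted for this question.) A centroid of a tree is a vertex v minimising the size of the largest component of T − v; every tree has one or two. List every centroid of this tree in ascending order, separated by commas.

Delete 10: the remaining components have sizes 5, 4, 2. Max 5 ≤ 6, so 10 is a centroid.
Every other node leaves some component of size > 6, so the centroid is unique.

10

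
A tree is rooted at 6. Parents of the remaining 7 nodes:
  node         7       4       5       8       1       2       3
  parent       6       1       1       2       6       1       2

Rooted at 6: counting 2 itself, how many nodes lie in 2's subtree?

3

2's subtree: {2, 8, 3}, size 3.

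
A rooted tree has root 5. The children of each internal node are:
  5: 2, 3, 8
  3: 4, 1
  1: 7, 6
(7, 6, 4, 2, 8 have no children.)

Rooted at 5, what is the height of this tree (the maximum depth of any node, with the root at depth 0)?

3

The longest root-to-leaf path is 5-3-1-6 (3 edges).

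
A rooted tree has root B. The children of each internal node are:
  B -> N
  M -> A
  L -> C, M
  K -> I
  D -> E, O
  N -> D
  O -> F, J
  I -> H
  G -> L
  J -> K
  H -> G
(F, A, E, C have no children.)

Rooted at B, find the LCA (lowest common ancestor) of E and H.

D

Ancestors of E (toward the root): E, D, N, B.
Ancestors of H: H, I, K, J, O, D, N, B.
The deepest node appearing in both lists is D.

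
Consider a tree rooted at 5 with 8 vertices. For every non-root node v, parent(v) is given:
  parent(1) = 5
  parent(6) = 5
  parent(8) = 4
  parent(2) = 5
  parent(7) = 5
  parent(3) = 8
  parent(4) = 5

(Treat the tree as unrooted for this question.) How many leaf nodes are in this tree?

5

The leaves are 1, 2, 3, 6, 7.
That is 5 leaves.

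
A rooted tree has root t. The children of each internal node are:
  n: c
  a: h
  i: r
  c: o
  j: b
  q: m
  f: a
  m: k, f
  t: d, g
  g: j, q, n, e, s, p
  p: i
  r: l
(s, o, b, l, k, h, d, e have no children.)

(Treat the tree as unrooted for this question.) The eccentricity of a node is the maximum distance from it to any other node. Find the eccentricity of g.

5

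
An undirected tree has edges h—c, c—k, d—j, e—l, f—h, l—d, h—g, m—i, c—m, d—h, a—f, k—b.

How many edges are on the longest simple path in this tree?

A longest path is e–l–d–h–c–k–b, with 6 edges.

6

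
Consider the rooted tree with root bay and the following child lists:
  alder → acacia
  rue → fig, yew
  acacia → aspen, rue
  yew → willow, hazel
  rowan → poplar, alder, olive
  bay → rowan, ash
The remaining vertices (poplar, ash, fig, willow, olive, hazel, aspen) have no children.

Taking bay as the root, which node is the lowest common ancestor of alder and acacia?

alder

Ancestors of alder (toward the root): alder, rowan, bay.
Ancestors of acacia: acacia, alder, rowan, bay.
The deepest node appearing in both lists is alder.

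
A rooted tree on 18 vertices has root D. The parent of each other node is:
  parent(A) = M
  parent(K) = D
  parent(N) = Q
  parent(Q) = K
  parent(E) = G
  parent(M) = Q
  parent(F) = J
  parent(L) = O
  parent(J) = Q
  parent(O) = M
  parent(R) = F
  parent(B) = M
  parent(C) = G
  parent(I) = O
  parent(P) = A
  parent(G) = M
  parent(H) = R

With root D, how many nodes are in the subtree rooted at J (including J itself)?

Descendants of J (including itself): J, F, R, H. That's 4.

4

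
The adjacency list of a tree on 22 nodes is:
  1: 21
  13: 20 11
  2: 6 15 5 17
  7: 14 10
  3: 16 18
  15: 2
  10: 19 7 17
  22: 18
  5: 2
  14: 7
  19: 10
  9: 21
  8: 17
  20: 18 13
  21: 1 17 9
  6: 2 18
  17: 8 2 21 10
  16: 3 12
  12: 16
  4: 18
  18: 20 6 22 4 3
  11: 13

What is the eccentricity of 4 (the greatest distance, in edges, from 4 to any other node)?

7

Distances from 4 peak at 7, attained at 14.
4 – 18 – 6 – 2 – 17 – 10 – 7 – 14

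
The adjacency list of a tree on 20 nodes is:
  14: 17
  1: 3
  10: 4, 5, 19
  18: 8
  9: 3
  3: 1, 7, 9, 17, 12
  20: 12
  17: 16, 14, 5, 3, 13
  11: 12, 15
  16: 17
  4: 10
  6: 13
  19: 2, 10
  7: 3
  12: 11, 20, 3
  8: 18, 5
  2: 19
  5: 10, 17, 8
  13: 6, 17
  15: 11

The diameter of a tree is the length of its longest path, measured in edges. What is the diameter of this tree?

BFS from 2 reaches 15 last, at distance 8; BFS from 15 confirms no node is farther.
Path: 2-19-10-5-17-3-12-11-15.

8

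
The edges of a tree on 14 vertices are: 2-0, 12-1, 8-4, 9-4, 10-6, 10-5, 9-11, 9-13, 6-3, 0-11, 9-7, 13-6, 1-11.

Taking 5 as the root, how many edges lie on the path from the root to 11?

5

Climbing from 11 to the root: 11 → 9 → 13 → 6 → 10 → 5. That's 5 steps.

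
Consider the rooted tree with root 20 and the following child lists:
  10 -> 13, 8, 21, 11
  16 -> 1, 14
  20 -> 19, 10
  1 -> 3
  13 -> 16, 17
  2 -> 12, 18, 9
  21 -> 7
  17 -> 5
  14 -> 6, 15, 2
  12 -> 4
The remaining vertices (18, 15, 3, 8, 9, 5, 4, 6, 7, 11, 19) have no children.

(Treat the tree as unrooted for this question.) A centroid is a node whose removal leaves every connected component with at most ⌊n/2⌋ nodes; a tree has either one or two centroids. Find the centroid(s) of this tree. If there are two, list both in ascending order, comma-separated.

16

If 16 is removed the pieces have sizes 10, 8, 2, all ≤ ⌊21/2⌋ = 10.
Every other node leaves some component of size > 10, so the centroid is unique.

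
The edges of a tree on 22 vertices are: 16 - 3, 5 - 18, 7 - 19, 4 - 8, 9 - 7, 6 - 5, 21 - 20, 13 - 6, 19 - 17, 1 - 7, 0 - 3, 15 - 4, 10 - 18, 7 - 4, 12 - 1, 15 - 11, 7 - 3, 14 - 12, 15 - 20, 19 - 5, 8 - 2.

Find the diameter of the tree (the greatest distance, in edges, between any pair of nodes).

8

A longest path is 10 – 18 – 5 – 19 – 7 – 4 – 15 – 20 – 21, with 8 edges.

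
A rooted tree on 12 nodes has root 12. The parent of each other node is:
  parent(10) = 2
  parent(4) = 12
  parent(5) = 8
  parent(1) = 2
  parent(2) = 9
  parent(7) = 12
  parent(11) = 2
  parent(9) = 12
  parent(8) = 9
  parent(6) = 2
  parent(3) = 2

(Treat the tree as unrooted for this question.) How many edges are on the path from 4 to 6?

4 - 12 - 9 - 2 - 6: 4 edges.

4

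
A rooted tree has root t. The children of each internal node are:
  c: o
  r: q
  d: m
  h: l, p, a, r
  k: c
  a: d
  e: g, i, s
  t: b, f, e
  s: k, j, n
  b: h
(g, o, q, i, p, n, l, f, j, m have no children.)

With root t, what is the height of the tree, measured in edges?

A deepest node is o, reached by t → e → s → k → c → o.
That path has 5 edges, so the height is 5.

5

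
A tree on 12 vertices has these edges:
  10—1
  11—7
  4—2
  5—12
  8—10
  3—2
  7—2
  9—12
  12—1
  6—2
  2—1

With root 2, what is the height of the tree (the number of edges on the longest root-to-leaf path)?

3

5 sits deepest: 2 – 1 – 12 – 5 — 3 edges from the root.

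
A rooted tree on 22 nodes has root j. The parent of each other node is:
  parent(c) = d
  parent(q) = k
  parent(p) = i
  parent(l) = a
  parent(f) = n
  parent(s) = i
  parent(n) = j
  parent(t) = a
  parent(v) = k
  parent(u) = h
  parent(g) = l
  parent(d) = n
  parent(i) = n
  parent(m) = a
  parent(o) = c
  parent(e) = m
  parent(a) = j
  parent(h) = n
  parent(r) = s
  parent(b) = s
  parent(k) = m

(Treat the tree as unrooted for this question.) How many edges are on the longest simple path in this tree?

8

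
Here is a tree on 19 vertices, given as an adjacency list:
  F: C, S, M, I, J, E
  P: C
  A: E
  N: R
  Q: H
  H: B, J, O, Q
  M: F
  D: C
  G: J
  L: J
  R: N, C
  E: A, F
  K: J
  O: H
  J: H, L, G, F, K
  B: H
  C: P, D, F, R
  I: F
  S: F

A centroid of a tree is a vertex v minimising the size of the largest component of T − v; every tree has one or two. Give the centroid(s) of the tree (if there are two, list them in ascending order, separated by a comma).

Removing F splits the tree into components of sizes 8, 5, 2, 1, 1, 1; the largest is 8 ≤ ⌊19/2⌋ = 9.
No neighbour of F does as well, so F is the unique centroid.

F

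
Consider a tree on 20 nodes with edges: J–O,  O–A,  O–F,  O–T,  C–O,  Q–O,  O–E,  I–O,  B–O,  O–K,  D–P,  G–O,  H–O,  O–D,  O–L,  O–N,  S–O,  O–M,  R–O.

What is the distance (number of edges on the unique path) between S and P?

S–O–D–P: 3 edges.

3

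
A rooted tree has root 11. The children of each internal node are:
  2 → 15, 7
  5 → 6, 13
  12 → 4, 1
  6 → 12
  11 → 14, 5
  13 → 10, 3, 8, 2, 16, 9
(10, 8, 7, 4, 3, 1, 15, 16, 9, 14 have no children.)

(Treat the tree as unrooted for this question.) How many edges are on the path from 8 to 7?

3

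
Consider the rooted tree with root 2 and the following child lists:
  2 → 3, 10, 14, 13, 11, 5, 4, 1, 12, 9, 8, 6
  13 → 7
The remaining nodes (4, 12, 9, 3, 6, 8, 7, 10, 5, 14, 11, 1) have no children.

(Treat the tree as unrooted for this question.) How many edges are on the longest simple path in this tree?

BFS from 7 reaches 10 last, at distance 3; BFS from 10 confirms no node is farther.
Path: 7-13-2-10.

3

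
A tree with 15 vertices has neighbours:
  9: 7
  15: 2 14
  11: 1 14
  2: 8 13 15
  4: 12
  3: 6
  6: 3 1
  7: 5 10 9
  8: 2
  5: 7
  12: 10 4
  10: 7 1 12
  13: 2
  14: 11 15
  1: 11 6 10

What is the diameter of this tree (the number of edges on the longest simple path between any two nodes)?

8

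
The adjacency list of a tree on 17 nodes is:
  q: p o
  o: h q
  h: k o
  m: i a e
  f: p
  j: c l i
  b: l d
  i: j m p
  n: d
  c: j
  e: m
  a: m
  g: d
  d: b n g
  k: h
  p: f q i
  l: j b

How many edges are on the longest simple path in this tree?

A longest path is g–d–b–l–j–i–p–q–o–h–k, with 10 edges.

10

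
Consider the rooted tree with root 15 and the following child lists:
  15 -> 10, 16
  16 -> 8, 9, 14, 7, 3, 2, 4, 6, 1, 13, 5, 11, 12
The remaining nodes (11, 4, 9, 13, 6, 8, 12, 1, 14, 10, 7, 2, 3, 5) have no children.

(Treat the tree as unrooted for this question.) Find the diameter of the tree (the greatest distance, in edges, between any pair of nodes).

BFS from 10 reaches 8 last, at distance 3; BFS from 8 confirms no node is farther.
Path: 10–15–16–8.

3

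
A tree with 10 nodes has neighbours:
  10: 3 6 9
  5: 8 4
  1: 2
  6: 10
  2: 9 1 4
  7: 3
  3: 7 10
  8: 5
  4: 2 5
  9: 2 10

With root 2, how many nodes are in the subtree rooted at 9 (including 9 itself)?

9's subtree: {9, 10, 3, 6, 7}, size 5.

5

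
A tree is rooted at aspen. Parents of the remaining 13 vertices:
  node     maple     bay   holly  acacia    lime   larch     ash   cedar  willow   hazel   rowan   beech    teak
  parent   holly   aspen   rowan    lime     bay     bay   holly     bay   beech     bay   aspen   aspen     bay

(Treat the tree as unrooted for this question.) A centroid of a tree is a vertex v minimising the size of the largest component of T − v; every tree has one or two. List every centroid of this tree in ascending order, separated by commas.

If aspen is removed the pieces have sizes 7, 4, 2, all ≤ ⌊14/2⌋ = 7.
Its neighbour bay also leaves a largest component of size 7, so both are centroids.

aspen, bay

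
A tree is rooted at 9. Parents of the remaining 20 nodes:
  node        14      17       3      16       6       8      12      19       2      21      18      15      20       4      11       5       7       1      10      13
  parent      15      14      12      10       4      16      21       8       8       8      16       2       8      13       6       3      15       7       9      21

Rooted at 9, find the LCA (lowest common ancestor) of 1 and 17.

1's ancestor chain is 1, 7, 15, 2, 8, 16, 10, 9 and 17's is 17, 14, 15, 2, 8, 16, 10, 9; they first meet at 15.

15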